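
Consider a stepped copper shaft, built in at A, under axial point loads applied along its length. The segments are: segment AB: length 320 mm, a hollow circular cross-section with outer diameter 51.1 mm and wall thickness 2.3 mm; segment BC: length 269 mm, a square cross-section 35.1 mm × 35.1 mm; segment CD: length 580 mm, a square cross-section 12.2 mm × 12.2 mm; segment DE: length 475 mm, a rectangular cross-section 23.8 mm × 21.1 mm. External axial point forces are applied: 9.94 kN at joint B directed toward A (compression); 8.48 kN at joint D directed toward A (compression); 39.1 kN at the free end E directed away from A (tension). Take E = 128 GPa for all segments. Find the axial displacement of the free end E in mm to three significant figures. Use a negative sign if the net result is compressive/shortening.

Internal axial forces (sectioning from the free end, tension +): N_DE = 39.1 kN, N_CD = 30.62 kN, N_BC = 30.62 kN, N_AB = 20.68 kN.
A_AB = 352.6 mm².
A_BC = 1232 mm².
A_CD = 148.8 mm².
A_DE = 502.2 mm².
δ_AB = 20680·320/(352.6·128000) = 0.1466 mm
δ_BC = 30620·269/(1232·128000) = 0.05223 mm
δ_CD = 30620·580/(148.8·128000) = 0.9322 mm
δ_DE = 39100·475/(502.2·128000) = 0.2889 mm
δ = Σδ_i = 1.42 mm.

1.42 mm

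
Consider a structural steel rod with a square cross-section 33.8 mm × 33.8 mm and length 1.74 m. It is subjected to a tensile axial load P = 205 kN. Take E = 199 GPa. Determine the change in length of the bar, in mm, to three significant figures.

1.57 mm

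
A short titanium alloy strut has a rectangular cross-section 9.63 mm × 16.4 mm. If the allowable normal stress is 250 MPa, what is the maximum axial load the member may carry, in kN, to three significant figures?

A = 157.9 mm².
P_max = σ_allow · A = 250 · 157.9 = 39480 N = 39.48 kN.

39.5 kN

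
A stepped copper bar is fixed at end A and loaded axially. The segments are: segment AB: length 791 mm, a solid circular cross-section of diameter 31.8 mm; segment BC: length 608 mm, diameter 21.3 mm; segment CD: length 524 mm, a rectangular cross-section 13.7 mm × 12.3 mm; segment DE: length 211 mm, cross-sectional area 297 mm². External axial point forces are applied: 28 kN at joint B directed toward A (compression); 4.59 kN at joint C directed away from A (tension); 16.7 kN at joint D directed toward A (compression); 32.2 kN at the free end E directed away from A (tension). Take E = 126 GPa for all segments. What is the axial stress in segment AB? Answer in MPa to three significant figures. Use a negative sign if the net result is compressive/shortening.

Internal axial forces (sectioning from the free end, tension +): N_DE = 32.2 kN, N_CD = 15.5 kN, N_BC = 20.09 kN, N_AB = -7.91 kN.
A_AB = 794.2 mm².
σ_AB = N_AB/A_AB = -7910/794.2 = -9.959 MPa.

-9.96 MPa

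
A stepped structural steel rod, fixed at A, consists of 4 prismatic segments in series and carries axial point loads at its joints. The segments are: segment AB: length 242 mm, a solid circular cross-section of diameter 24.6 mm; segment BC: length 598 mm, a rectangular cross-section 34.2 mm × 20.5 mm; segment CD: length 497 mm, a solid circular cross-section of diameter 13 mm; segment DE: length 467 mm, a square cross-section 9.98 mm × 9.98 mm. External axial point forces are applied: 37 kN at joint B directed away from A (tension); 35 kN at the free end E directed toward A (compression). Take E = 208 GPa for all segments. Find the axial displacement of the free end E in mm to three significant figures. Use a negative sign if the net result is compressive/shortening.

-1.56 mm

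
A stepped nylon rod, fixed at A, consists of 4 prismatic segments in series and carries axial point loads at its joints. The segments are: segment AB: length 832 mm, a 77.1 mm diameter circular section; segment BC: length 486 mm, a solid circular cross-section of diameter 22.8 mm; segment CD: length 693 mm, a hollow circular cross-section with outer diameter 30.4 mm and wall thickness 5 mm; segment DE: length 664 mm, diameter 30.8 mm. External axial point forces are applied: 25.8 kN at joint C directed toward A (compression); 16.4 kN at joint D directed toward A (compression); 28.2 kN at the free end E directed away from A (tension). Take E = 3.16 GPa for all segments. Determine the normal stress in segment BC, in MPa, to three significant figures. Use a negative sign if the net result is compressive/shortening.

Internal axial forces (sectioning from the free end, tension +): N_DE = 28.2 kN, N_CD = 11.8 kN, N_BC = -14 kN, N_AB = -14 kN.
A_BC = 408.3 mm².
σ_BC = N_BC/A_BC = -14000/408.3 = -34.29 MPa.

-34.3 MPa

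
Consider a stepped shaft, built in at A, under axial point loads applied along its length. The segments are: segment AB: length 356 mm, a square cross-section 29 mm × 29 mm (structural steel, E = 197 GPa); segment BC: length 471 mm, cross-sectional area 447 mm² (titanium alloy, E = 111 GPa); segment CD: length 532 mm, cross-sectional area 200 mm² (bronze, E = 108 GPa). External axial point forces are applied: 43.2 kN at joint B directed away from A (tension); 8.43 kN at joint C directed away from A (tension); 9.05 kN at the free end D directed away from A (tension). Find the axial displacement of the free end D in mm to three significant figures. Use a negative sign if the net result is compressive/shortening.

Internal axial forces (sectioning from the free end, tension +): N_CD = 9.05 kN, N_BC = 17.48 kN, N_AB = 60.68 kN.
A_AB = 841 mm².
δ_AB = 60680·356/(841·197000) = 0.1304 mm
δ_BC = 17480·471/(447·111000) = 0.1659 mm
δ_CD = 9050·532/(200·108000) = 0.2229 mm
δ = Σδ_i = 0.5192 mm.

0.519 mm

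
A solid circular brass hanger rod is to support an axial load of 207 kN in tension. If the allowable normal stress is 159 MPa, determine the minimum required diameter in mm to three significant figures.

Required area A ≥ P/σ_allow = 207000/159 = 1302 mm².
For a solid circular section, d ≥ √(4A/π) = 40.71 mm.

40.7 mm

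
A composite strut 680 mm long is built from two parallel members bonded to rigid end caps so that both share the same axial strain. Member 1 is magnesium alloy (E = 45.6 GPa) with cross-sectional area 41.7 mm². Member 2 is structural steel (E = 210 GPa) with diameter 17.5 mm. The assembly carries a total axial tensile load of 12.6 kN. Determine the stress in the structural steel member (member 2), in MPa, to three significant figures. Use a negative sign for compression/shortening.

A_2 = 240.5 mm².
Equal strain + equilibrium ⇒ each member carries load in proportion to AE: A₁E₁ = 1902000 N, A₂E₂ = 50510000 N, ΣAE = 52410000 N.
σ₂ = P·E₂/ΣAE = 12600·210000/52410000 = 50.48 MPa.

50.5 MPa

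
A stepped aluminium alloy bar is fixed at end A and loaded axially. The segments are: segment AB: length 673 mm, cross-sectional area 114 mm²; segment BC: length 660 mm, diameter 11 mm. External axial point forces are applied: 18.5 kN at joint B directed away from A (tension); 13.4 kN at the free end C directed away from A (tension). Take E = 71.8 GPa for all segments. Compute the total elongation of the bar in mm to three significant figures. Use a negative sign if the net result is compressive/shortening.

Internal axial forces (sectioning from the free end, tension +): N_BC = 13.4 kN, N_AB = 31.9 kN.
A_BC = 95.03 mm².
δ_AB = 31900·673/(114·71800) = 2.623 mm
δ_BC = 13400·660/(95.03·71800) = 1.296 mm
δ = Σδ_i = 3.919 mm.

3.92 mm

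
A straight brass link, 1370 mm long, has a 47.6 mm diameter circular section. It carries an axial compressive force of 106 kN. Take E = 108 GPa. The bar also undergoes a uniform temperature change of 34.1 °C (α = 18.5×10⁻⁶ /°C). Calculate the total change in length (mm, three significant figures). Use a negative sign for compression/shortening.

A = 1780 mm².
δ_mech = NL/(AE) = -106000·1370/(1780·108000) = -0.7556 mm.
δ_thermal = αLΔT = 18.5e-6·1370·34.1 = 0.8643 mm.
δ = δ_mech + δ_thermal = 0.1087 mm.

0.109 mm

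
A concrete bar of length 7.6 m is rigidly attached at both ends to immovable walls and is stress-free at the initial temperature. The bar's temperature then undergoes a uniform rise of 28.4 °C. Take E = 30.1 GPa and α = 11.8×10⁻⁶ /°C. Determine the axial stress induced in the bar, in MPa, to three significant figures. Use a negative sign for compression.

-10.1 MPa

Free thermal expansion αLΔT = 11.8e-6 · 7600 · 28.4 = 2.547 mm.
The walls impose strain ε = −(2.547)/7600 = -3.3512e-04; σ = Eε = 30100 · -3.3512e-04 = -10.09 MPa.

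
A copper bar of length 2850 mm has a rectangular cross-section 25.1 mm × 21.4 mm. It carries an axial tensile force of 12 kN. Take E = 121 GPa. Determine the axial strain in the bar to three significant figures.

1.85e-04

A = 537.1 mm².
σ = N/A = 22.34 MPa; ε = σ/E = 22.34/121000 = 1.846e-04.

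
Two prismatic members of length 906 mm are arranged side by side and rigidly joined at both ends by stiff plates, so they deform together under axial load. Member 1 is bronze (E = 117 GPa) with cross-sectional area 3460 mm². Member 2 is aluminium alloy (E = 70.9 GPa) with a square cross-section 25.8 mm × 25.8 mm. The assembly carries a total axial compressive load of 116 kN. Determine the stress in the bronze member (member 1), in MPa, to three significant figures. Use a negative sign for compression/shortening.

-30.0 MPa

A_2 = 665.6 mm².
Equal strain + equilibrium ⇒ each member carries load in proportion to AE: A₁E₁ = 404800000 N, A₂E₂ = 47190000 N, ΣAE = 452000000 N.
σ₁ = P·E₁/ΣAE = -116000·117000/452000000 = -30.03 MPa.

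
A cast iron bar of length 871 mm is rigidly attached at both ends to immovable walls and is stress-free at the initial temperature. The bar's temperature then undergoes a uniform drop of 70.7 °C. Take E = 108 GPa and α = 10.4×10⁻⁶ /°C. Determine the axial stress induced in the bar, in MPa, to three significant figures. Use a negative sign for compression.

79.4 MPa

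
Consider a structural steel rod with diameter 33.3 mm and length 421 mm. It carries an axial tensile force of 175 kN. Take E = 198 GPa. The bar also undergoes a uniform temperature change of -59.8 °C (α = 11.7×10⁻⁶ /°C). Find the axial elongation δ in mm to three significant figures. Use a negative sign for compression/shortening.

A = 870.9 mm².
δ_mech = NL/(AE) = 175000·421/(870.9·198000) = 0.4272 mm.
δ_thermal = αLΔT = 11.7e-6·421·-59.8 = -0.2946 mm.
δ = δ_mech + δ_thermal = 0.1327 mm.

0.133 mm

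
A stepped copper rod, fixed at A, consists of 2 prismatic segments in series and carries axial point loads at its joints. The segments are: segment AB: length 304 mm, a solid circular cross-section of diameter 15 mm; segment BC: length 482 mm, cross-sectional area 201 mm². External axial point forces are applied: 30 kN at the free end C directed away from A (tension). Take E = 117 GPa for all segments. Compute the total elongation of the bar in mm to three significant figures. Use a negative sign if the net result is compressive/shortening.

1.06 mm

Internal axial forces (sectioning from the free end, tension +): N_BC = 30 kN, N_AB = 30 kN.
A_AB = 176.7 mm².
δ_AB = 30000·304/(176.7·117000) = 0.4411 mm
δ_BC = 30000·482/(201·117000) = 0.6149 mm
δ = Σδ_i = 1.056 mm.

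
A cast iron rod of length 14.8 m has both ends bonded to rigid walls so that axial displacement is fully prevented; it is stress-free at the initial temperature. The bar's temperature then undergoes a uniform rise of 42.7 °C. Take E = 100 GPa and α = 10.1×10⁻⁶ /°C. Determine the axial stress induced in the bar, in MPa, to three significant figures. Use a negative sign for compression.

Free thermal expansion αLΔT = 10.1e-6 · 14800 · 42.7 = 6.383 mm.
The walls impose strain ε = −(6.383)/14800 = -4.3127e-04; σ = Eε = 100000 · -4.3127e-04 = -43.13 MPa.

-43.1 MPa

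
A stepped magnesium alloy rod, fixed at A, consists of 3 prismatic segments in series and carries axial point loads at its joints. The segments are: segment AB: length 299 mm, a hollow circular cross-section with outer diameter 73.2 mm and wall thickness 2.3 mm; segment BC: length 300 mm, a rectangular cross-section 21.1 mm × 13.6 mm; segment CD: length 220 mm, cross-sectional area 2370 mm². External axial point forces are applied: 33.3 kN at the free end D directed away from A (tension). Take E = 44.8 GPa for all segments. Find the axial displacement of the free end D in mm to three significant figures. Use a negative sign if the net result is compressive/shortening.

Internal axial forces (sectioning from the free end, tension +): N_CD = 33.3 kN, N_BC = 33.3 kN, N_AB = 33.3 kN.
A_AB = 512.3 mm².
A_BC = 287 mm².
δ_AB = 33300·299/(512.3·44800) = 0.4338 mm
δ_BC = 33300·300/(287·44800) = 0.7771 mm
δ_CD = 33300·220/(2370·44800) = 0.069 mm
δ = Σδ_i = 1.28 mm.

1.28 mm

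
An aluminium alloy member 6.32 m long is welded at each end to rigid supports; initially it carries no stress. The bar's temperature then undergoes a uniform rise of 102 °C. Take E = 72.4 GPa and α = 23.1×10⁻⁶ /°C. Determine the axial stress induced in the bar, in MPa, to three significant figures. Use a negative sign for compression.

Free thermal expansion αLΔT = 23.1e-6 · 6320 · 102 = 14.89 mm.
The walls impose strain ε = −(14.89)/6320 = -2.3562e-03; σ = Eε = 72400 · -2.3562e-03 = -170.6 MPa.

-171 MPa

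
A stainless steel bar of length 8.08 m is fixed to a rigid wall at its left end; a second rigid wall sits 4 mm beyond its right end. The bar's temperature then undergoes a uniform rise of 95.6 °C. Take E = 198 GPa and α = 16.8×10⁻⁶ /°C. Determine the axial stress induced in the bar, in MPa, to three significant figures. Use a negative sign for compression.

-220 MPa

Free thermal expansion αLΔT = 16.8e-6 · 8080 · 95.6 = 12.98 mm.
The walls engage after the gap closes; constrained expansion = 12.98 − 4 = 8.977 mm.
The walls impose strain ε = −(8.977)/8080 = -1.1110e-03; σ = Eε = 198000 · -1.1110e-03 = -220 MPa.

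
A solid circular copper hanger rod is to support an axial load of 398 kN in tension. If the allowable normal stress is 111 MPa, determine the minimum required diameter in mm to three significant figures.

Required area A ≥ P/σ_allow = 398000/111 = 3586 mm².
For a solid circular section, d ≥ √(4A/π) = 67.57 mm.

67.6 mm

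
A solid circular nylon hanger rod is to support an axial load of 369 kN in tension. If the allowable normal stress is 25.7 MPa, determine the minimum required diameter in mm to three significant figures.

135 mm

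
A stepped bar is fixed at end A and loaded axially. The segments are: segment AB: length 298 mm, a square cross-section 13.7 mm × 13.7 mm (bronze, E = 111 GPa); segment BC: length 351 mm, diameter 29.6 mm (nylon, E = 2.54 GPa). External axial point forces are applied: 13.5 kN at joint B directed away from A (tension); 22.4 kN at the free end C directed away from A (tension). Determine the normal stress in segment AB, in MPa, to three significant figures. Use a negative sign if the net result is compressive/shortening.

191 MPa

Internal axial forces (sectioning from the free end, tension +): N_BC = 22.4 kN, N_AB = 35.9 kN.
A_AB = 187.7 mm².
σ_AB = N_AB/A_AB = 35900/187.7 = 191.3 MPa.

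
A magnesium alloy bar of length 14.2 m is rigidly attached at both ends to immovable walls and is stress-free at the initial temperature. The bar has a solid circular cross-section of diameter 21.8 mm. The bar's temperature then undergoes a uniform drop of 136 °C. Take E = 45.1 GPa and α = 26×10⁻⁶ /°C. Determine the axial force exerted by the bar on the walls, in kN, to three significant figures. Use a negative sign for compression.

Free thermal expansion αLΔT = 26e-6 · 14200 · -136 = -50.21 mm.
The walls impose strain ε = −(-50.21)/14200 = 3.5360e-03; σ = Eε = 45100 · 3.5360e-03 = 159.5 MPa.
Wall reaction R = σ·A = 159.5·373.3 = 59520 N = 59.52 kN.

59.5 kN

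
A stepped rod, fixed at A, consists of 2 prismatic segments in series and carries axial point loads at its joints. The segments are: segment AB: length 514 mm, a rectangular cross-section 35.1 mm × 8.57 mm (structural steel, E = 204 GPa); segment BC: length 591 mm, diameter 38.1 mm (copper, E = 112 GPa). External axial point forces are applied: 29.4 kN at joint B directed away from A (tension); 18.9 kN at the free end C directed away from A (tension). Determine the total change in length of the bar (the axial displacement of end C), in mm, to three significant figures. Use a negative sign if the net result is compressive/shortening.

Internal axial forces (sectioning from the free end, tension +): N_BC = 18.9 kN, N_AB = 48.3 kN.
A_AB = 300.8 mm².
A_BC = 1140 mm².
δ_AB = 48300·514/(300.8·204000) = 0.4046 mm
δ_BC = 18900·591/(1140·112000) = 0.08748 mm
δ = Σδ_i = 0.492 mm.

0.492 mm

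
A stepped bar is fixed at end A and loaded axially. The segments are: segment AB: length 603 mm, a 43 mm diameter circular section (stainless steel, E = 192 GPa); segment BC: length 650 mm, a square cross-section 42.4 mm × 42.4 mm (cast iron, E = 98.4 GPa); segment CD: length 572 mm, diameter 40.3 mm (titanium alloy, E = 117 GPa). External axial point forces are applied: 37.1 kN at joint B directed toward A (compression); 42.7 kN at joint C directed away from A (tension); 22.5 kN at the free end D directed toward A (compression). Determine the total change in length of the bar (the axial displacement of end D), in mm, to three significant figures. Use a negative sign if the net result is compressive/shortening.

Internal axial forces (sectioning from the free end, tension +): N_CD = -22.5 kN, N_BC = 20.2 kN, N_AB = -16.9 kN.
A_AB = 1452 mm².
A_BC = 1798 mm².
A_CD = 1276 mm².
δ_AB = -16900·603/(1452·192000) = -0.03655 mm
δ_BC = 20200·650/(1798·98400) = 0.07422 mm
δ_CD = -22500·572/(1276·117000) = -0.08624 mm
δ = Σδ_i = -0.04856 mm.

-0.0486 mm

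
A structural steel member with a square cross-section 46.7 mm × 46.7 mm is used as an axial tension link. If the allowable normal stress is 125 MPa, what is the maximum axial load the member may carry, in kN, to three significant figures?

A = 2181 mm².
P_max = σ_allow · A = 125 · 2181 = 272600 N = 272.6 kN.

273 kN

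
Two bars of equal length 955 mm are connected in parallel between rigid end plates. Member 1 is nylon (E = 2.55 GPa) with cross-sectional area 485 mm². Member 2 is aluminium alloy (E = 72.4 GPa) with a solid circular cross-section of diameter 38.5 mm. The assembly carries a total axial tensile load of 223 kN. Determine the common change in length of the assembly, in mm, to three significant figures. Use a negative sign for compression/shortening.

2.49 mm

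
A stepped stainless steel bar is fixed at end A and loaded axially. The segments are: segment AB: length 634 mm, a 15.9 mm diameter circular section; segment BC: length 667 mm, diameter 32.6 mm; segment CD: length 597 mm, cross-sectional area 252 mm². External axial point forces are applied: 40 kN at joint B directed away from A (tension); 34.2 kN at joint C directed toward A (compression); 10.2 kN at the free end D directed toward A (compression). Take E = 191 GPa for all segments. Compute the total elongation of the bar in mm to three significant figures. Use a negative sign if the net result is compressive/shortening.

Internal axial forces (sectioning from the free end, tension +): N_CD = -10.2 kN, N_BC = -44.4 kN, N_AB = -4.4 kN.
A_AB = 198.6 mm².
A_BC = 834.7 mm².
δ_AB = -4400·634/(198.6·191000) = -0.07356 mm
δ_BC = -44400·667/(834.7·191000) = -0.1858 mm
δ_CD = -10200·597/(252·191000) = -0.1265 mm
δ = Σδ_i = -0.3858 mm.

-0.386 mm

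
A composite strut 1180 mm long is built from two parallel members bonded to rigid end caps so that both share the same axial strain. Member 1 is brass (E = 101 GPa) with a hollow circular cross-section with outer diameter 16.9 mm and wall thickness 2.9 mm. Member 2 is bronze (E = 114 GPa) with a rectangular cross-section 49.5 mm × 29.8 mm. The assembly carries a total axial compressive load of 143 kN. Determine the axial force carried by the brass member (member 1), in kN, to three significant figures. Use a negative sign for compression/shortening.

A_1 = 127.5 mm².
A_2 = 1475 mm².
Equal strain + equilibrium ⇒ each member carries load in proportion to AE: A₁E₁ = 12880000 N, A₂E₂ = 168200000 N, ΣAE = 181000000 N.
F₁ = P·A₁E₁/ΣAE = -143000·12880000/181000000 = -10180 N.

-10.2 kN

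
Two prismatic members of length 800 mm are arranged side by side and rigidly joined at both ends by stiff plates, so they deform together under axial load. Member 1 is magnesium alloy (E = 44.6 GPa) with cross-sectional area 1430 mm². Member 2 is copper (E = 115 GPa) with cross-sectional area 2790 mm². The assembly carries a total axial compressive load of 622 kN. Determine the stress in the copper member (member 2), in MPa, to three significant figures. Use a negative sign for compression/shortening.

-186 MPa

Equal strain + equilibrium ⇒ each member carries load in proportion to AE: A₁E₁ = 63780000 N, A₂E₂ = 320800000 N, ΣAE = 384600000 N.
σ₂ = P·E₂/ΣAE = -622000·115000/384600000 = -186 MPa.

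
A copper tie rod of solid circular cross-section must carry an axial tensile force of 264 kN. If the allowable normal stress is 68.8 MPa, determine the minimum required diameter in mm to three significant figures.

Required area A ≥ P/σ_allow = 264000/68.8 = 3837 mm².
For a solid circular section, d ≥ √(4A/π) = 69.9 mm.

69.9 mm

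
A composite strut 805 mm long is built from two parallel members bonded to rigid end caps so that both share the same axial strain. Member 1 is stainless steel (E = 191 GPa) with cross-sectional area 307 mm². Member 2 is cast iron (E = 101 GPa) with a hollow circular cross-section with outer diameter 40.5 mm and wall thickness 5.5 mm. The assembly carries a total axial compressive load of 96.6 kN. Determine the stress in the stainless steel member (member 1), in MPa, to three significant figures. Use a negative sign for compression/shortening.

-154 MPa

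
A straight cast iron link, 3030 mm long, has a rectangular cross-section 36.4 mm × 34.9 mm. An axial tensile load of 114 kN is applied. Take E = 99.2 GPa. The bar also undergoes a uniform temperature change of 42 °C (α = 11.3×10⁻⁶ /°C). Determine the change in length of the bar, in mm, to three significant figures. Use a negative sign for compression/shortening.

A = 1270 mm².
δ_mech = NL/(AE) = 114000·3030/(1270·99200) = 2.741 mm.
δ_thermal = αLΔT = 11.3e-6·3030·42 = 1.438 mm.
δ = δ_mech + δ_thermal = 4.179 mm.

4.18 mm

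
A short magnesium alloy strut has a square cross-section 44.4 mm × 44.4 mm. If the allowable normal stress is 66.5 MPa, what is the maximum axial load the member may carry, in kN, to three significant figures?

131 kN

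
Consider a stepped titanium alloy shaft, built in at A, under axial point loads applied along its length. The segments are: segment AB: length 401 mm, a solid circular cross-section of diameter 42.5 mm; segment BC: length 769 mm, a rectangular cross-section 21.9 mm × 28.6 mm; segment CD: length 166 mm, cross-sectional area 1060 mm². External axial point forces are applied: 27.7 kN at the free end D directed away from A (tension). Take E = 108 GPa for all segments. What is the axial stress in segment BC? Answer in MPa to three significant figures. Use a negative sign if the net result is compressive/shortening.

44.2 MPa

Internal axial forces (sectioning from the free end, tension +): N_CD = 27.7 kN, N_BC = 27.7 kN, N_AB = 27.7 kN.
A_BC = 626.3 mm².
σ_BC = N_BC/A_BC = 27700/626.3 = 44.23 MPa.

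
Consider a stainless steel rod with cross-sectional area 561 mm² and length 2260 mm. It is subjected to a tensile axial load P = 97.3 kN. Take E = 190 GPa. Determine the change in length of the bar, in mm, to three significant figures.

δ_mech = NL/(AE) = 97300·2260/(561·190000) = 2.063 mm.

2.06 mm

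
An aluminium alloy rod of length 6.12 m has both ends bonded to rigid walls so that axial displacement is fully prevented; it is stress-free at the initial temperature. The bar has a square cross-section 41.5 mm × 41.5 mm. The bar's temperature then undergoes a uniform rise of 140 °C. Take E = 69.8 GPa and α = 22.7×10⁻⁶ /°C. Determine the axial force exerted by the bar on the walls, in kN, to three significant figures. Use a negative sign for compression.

-382 kN

Free thermal expansion αLΔT = 22.7e-6 · 6120 · 140 = 19.45 mm.
The walls impose strain ε = −(19.45)/6120 = -3.1780e-03; σ = Eε = 69800 · -3.1780e-03 = -221.8 MPa.
Wall reaction R = σ·A = -221.8·1722 = -382000 N = -382 kN.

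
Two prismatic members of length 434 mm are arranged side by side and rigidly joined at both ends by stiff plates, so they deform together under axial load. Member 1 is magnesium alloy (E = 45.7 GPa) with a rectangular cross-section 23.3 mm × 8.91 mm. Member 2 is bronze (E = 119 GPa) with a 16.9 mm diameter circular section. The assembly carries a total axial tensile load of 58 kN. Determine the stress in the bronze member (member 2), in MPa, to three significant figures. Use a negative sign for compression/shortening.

A_1 = 207.6 mm².
A_2 = 224.3 mm².
Equal strain + equilibrium ⇒ each member carries load in proportion to AE: A₁E₁ = 9487000 N, A₂E₂ = 26690000 N, ΣAE = 36180000 N.
σ₂ = P·E₂/ΣAE = 58000·119000/36180000 = 190.8 MPa.

191 MPa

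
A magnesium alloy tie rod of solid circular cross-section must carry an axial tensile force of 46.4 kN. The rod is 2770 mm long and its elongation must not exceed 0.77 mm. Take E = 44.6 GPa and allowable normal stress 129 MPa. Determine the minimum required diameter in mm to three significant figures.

69.0 mm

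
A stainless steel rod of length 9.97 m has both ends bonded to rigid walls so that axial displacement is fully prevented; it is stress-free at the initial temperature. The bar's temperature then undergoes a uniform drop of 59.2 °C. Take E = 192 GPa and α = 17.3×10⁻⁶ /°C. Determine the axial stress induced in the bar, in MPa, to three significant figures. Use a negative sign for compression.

197 MPa

Free thermal expansion αLΔT = 17.3e-6 · 9970 · -59.2 = -10.21 mm.
The walls impose strain ε = −(-10.21)/9970 = 1.0242e-03; σ = Eε = 192000 · 1.0242e-03 = 196.6 MPa.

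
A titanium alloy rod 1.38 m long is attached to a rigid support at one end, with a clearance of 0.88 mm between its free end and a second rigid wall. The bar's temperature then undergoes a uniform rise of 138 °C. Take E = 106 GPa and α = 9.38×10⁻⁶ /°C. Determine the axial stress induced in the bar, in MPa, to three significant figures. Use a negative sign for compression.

-69.6 MPa

Free thermal expansion αLΔT = 9.38e-6 · 1380 · 138 = 1.786 mm.
The walls engage after the gap closes; constrained expansion = 1.786 − 0.88 = 0.9063 mm.
The walls impose strain ε = −(0.9063)/1380 = -6.5676e-04; σ = Eε = 106000 · -6.5676e-04 = -69.62 MPa.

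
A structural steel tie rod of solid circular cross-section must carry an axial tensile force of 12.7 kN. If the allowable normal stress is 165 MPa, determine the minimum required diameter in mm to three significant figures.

Required area A ≥ P/σ_allow = 12700/165 = 76.97 mm².
For a solid circular section, d ≥ √(4A/π) = 9.9 mm.

9.90 mm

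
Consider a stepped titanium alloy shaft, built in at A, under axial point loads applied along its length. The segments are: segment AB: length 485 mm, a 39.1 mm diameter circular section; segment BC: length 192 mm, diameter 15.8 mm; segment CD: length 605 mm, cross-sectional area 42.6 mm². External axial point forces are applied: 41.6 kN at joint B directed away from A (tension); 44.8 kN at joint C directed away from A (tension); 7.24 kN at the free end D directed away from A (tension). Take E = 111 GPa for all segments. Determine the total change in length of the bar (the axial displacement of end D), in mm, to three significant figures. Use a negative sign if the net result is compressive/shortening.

Internal axial forces (sectioning from the free end, tension +): N_CD = 7.24 kN, N_BC = 52.04 kN, N_AB = 93.64 kN.
A_AB = 1201 mm².
A_BC = 196.1 mm².
δ_AB = 93640·485/(1201·111000) = 0.3408 mm
δ_BC = 52040·192/(196.1·111000) = 0.4591 mm
δ_CD = 7240·605/(42.6·111000) = 0.9263 mm
δ = Σδ_i = 1.726 mm.

1.73 mm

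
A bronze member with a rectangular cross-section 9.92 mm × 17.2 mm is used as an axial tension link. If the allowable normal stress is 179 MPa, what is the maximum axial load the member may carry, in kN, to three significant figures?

A = 170.6 mm².
P_max = σ_allow · A = 179 · 170.6 = 30540 N = 30.54 kN.

30.5 kN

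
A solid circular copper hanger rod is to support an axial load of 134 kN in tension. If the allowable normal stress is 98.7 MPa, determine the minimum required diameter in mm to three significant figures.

41.6 mm

Required area A ≥ P/σ_allow = 134000/98.7 = 1358 mm².
For a solid circular section, d ≥ √(4A/π) = 41.58 mm.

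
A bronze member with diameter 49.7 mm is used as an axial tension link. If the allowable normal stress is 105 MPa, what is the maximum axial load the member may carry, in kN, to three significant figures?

A = 1940 mm².
P_max = σ_allow · A = 105 · 1940 = 203700 N = 203.7 kN.

204 kN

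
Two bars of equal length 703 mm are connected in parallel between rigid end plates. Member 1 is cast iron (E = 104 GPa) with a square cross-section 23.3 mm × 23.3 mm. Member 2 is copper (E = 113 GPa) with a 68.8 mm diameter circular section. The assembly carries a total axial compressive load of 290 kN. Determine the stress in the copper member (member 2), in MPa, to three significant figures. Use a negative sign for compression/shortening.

A_1 = 542.9 mm².
A_2 = 3718 mm².
Equal strain + equilibrium ⇒ each member carries load in proportion to AE: A₁E₁ = 56460000 N, A₂E₂ = 420100000 N, ΣAE = 476600000 N.
σ₂ = P·E₂/ΣAE = -290000·113000/476600000 = -68.76 MPa.

-68.8 MPa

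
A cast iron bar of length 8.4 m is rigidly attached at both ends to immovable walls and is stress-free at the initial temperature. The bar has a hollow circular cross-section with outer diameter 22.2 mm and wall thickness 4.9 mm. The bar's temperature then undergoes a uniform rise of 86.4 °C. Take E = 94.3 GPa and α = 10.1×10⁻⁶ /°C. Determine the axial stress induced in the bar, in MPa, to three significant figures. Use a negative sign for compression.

Free thermal expansion αLΔT = 10.1e-6 · 8400 · 86.4 = 7.33 mm.
The walls impose strain ε = −(7.33)/8400 = -8.7264e-04; σ = Eε = 94300 · -8.7264e-04 = -82.29 MPa.

-82.3 MPa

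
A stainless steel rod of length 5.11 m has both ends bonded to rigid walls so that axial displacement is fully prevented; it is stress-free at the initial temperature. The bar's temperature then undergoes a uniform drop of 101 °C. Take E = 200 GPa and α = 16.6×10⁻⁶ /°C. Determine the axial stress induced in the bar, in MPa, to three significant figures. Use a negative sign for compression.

Free thermal expansion αLΔT = 16.6e-6 · 5110 · -101 = -8.567 mm.
The walls impose strain ε = −(-8.567)/5110 = 1.6766e-03; σ = Eε = 200000 · 1.6766e-03 = 335.3 MPa.

335 MPa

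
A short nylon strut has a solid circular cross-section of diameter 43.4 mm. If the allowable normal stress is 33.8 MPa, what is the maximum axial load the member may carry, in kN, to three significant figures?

A = 1479 mm².
P_max = σ_allow · A = 33.8 · 1479 = 50000 N = 50 kN.

50.0 kN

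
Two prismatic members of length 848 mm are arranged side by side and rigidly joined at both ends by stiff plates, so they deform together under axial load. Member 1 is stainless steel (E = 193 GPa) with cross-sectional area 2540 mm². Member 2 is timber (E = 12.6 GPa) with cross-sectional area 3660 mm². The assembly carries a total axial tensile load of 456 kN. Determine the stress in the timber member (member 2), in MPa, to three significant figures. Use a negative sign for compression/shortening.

Equal strain + equilibrium ⇒ each member carries load in proportion to AE: A₁E₁ = 490200000 N, A₂E₂ = 46120000 N, ΣAE = 536300000 N.
σ₂ = P·E₂/ΣAE = 456000·12600/536300000 = 10.71 MPa.

10.7 MPa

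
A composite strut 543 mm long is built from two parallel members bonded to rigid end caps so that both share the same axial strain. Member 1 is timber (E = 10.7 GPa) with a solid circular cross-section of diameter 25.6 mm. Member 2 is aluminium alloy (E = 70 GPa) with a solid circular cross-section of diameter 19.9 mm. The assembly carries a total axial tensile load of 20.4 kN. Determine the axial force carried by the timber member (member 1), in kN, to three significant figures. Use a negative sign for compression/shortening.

4.12 kN

A_1 = 514.7 mm².
A_2 = 311 mm².
Equal strain + equilibrium ⇒ each member carries load in proportion to AE: A₁E₁ = 5507000 N, A₂E₂ = 21770000 N, ΣAE = 27280000 N.
F₁ = P·A₁E₁/ΣAE = 20400·5507000/27280000 = 4119 N.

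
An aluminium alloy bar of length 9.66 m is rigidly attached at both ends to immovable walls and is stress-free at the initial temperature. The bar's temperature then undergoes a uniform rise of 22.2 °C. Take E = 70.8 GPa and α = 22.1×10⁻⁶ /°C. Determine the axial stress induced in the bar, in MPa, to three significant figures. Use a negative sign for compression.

Free thermal expansion αLΔT = 22.1e-6 · 9660 · 22.2 = 4.739 mm.
The walls impose strain ε = −(4.739)/9660 = -4.9062e-04; σ = Eε = 70800 · -4.9062e-04 = -34.74 MPa.

-34.7 MPa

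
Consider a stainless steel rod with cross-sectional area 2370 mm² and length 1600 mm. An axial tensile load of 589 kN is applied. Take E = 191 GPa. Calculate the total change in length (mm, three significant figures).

2.08 mm

δ_mech = NL/(AE) = 589000·1600/(2370·191000) = 2.082 mm.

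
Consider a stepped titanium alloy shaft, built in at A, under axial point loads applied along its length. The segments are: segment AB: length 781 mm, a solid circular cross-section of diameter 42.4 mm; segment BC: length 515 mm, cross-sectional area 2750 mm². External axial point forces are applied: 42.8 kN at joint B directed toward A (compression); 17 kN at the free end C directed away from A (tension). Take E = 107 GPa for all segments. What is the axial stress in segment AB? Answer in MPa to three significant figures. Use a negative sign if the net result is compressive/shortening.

-18.3 MPa

Internal axial forces (sectioning from the free end, tension +): N_BC = 17 kN, N_AB = -25.8 kN.
A_AB = 1412 mm².
σ_AB = N_AB/A_AB = -25800/1412 = -18.27 MPa.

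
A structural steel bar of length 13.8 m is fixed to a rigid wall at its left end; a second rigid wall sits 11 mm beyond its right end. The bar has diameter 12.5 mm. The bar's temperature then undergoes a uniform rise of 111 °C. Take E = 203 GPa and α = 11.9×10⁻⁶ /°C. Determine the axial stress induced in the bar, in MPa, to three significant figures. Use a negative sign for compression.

Free thermal expansion αLΔT = 11.9e-6 · 13800 · 111 = 18.23 mm.
The walls engage after the gap closes; constrained expansion = 18.23 − 11 = 7.228 mm.
The walls impose strain ε = −(7.228)/13800 = -5.2380e-04; σ = Eε = 203000 · -5.2380e-04 = -106.3 MPa.

-106 MPa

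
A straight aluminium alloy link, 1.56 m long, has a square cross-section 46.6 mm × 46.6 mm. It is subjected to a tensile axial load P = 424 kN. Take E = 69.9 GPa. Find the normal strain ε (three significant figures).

A = 2172 mm².
σ = N/A = 195.3 MPa; ε = σ/E = 195.3/69900 = 2.793e-03.

0.00279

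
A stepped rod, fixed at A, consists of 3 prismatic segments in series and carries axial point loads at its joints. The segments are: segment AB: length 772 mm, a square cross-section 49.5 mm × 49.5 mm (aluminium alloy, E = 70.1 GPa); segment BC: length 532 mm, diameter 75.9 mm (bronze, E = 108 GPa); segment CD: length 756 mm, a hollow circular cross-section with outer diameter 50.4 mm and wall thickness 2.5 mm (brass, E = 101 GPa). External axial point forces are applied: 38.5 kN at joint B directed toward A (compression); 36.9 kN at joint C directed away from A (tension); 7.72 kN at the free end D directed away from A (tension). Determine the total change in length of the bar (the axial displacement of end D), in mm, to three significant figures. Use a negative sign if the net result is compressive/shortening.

Internal axial forces (sectioning from the free end, tension +): N_CD = 7.72 kN, N_BC = 44.62 kN, N_AB = 6.12 kN.
A_AB = 2450 mm².
A_BC = 4525 mm².
A_CD = 376.2 mm².
δ_AB = 6120·772/(2450·70100) = 0.02751 mm
δ_BC = 44620·532/(4525·108000) = 0.04858 mm
δ_CD = 7720·756/(376.2·101000) = 0.1536 mm
δ = Σδ_i = 0.2297 mm.

0.230 mm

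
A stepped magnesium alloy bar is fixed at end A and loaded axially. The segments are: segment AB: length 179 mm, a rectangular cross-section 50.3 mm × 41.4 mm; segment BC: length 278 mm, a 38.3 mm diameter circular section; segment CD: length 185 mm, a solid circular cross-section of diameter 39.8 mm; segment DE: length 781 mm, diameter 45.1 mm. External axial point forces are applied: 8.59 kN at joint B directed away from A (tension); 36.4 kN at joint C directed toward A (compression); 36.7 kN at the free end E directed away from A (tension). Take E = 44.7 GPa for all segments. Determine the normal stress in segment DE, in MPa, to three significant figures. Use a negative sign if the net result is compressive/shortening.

23.0 MPa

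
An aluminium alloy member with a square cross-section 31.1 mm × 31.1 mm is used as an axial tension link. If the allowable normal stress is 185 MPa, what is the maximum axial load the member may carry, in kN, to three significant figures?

A = 967.2 mm².
P_max = σ_allow · A = 185 · 967.2 = 178900 N = 178.9 kN.

179 kN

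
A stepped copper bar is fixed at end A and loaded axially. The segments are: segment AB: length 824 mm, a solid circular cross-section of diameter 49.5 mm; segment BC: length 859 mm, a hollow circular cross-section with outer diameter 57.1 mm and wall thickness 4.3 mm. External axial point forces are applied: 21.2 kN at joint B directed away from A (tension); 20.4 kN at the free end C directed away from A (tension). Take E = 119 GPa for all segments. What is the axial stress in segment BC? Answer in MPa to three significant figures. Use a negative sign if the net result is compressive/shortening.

Internal axial forces (sectioning from the free end, tension +): N_BC = 20.4 kN, N_AB = 41.6 kN.
A_BC = 713.3 mm².
σ_BC = N_BC/A_BC = 20400/713.3 = 28.6 MPa.

28.6 MPa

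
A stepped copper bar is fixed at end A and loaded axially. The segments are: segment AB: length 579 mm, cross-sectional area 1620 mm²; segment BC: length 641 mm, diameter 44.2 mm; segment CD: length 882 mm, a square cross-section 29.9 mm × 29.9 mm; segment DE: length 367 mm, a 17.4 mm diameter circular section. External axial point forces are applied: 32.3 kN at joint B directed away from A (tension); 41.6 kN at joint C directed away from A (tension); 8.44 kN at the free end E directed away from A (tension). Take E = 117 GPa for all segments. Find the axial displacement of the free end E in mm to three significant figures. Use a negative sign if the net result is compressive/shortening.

Internal axial forces (sectioning from the free end, tension +): N_DE = 8.44 kN, N_CD = 8.44 kN, N_BC = 50.04 kN, N_AB = 82.34 kN.
A_BC = 1534 mm².
A_CD = 894 mm².
A_DE = 237.8 mm².
δ_AB = 82340·579/(1620·117000) = 0.2515 mm
δ_BC = 50040·641/(1534·117000) = 0.1787 mm
δ_CD = 8440·882/(894·117000) = 0.07117 mm
δ_DE = 8440·367/(237.8·117000) = 0.1113 mm
δ = Σδ_i = 0.6127 mm.

0.613 mm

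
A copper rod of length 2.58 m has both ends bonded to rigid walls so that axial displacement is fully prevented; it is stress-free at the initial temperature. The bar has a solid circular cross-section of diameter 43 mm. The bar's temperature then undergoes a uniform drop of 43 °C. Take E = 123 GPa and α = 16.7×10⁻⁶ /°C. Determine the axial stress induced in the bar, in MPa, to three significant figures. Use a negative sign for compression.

88.3 MPa

Free thermal expansion αLΔT = 16.7e-6 · 2580 · -43 = -1.853 mm.
The walls impose strain ε = −(-1.853)/2580 = 7.1810e-04; σ = Eε = 123000 · 7.1810e-04 = 88.33 MPa.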